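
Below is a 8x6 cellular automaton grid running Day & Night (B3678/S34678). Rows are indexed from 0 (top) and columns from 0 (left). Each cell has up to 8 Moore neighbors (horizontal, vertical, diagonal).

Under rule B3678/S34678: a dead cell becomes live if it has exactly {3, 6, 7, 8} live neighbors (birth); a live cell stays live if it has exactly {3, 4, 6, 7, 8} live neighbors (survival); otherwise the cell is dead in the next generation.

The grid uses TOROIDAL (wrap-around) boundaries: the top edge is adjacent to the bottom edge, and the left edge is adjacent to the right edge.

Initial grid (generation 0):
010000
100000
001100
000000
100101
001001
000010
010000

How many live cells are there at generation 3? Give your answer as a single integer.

Answer: 2

Derivation:
Simulating step by step:
Generation 0 (given above): 11 live cells
Generation 1: 10 live cells
100000
011000
000000
001110
000010
100101
000000
000000
Generation 2: 6 live cells
010000
000000
010000
000100
001010
000010
000000
000000
Generation 3: 2 live cells
000000
000000
000000
001000
000000
000100
000000
000000
Population at generation 3: 2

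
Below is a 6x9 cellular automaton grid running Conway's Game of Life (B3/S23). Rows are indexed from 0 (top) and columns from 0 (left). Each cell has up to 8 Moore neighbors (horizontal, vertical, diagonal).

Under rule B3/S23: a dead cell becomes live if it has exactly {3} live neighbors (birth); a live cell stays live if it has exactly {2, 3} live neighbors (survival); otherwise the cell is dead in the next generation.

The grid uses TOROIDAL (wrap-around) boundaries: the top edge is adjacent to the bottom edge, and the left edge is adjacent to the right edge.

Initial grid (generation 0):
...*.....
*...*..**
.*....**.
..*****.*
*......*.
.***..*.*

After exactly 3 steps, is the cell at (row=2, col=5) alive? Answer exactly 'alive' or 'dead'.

Simulating step by step:
Generation 0 (given above): 21 live cells
Generation 1: 23 live cells
.*.**....
*.....***
.**......
******..*
*........
****...**
Generation 2: 17 live cells
...**.*..
*..*...**
....***..
...**...*
.......*.
...**...*
Generation 3: 19 live cells
*.*..*...
...*...**
*....**..
...**.**.
.......**
...***.*.

Cell (2,5) at generation 3: 1 -> alive

Answer: alive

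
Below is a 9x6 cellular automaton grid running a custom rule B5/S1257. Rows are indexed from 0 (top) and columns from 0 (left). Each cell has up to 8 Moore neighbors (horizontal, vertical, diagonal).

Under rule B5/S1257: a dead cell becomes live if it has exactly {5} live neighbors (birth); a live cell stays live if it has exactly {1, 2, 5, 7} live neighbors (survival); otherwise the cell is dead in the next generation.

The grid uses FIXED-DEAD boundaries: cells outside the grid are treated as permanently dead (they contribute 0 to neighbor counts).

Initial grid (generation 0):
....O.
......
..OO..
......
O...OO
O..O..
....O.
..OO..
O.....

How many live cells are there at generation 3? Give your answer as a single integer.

Simulating step by step:
Generation 0 (given above): 12 live cells
Generation 1: 10 live cells
......
......
..OO..
......
O...OO
O..O..
....O.
..OO..
......
Generation 2: 10 live cells
......
......
..OO..
......
O...OO
O..O..
....O.
..OO..
......
Generation 3: 10 live cells
......
......
..OO..
......
O...OO
O..O..
....O.
..OO..
......
Population at generation 3: 10

Answer: 10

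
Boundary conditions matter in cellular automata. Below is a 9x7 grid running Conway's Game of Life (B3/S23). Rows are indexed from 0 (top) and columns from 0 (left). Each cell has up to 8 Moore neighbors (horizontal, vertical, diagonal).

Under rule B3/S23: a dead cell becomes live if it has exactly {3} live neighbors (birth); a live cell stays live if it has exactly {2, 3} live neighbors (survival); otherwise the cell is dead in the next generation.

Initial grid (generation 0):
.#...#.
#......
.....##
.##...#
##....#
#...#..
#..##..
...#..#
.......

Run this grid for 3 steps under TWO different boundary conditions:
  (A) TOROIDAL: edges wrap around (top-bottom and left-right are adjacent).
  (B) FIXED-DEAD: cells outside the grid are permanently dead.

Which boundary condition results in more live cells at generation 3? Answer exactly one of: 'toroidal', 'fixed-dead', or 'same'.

Answer: fixed-dead

Derivation:
Under TOROIDAL boundary, generation 3:
.......
##...#.
..#..##
...#...
...#..#
#.##.#.
####..#
.......
.......
Population = 18

Under FIXED-DEAD boundary, generation 3:
.......
.#.....
#.#..##
#.##.##
#.##.##
..##.##
.###...
.......
.......
Population = 22

Comparison: toroidal=18, fixed-dead=22 -> fixed-dead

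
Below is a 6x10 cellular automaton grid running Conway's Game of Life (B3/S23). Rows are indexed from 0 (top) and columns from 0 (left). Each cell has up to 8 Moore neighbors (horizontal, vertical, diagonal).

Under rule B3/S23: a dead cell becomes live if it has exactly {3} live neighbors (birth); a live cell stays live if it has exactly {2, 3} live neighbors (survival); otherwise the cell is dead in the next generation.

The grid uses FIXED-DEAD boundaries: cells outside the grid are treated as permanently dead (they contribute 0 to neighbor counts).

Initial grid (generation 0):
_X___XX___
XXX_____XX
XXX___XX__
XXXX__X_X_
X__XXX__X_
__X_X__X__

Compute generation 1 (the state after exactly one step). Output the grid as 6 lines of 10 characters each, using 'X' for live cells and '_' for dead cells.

Answer: XXX_______
_____X__X_
______X__X
______X_X_
X____XX_X_
____XX____

Derivation:
Simulating step by step:
Generation 0 (given above): 27 live cells
Generation 1: 15 live cells
(generation 1 grid is the final answer)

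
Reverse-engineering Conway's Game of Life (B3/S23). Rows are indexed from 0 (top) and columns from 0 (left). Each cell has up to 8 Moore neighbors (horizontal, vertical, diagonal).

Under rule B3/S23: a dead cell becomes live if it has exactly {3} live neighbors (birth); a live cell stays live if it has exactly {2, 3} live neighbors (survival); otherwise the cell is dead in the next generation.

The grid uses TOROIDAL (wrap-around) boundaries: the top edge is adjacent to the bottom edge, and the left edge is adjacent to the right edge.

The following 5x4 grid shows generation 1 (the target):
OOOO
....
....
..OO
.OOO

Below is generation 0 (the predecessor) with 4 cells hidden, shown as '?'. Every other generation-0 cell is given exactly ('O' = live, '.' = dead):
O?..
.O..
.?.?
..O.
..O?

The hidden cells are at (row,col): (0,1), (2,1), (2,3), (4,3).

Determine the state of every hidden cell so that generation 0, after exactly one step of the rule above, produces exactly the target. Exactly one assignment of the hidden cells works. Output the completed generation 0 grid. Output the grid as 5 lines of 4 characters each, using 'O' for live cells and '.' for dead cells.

Answer: O...
.O..
....
..O.
..OO

Derivation:
Hidden generation-0 cells (in order): (0,1), (2,1), (2,3), (4,3).
A hidden cell only influences target cells in its own 3x3 neighborhood. Try each of the 2^4 = 16 assignments, step the completed generation 0 forward once under B3/S23, and compare with the target:
  (0,1)=. (2,1)=. (2,3)=. (4,3)=. -> step gives (0,0)='.' but target has 'O' -> reject
  (0,1)=. (2,1)=. (2,3)=. (4,3)=O -> step reproduces the target at every cell -> ACCEPT
  (0,1)=. (2,1)=. (2,3)=O (4,3)=. -> step gives (0,0)='.' but target has 'O' -> reject
  (0,1)=. (2,1)=. (2,3)=O (4,3)=O -> step gives (1,0)='O' but target has '.' -> reject
  (0,1)=. (2,1)=O (2,3)=. (4,3)=. -> step gives (0,0)='.' but target has 'O' -> reject
  (0,1)=. (2,1)=O (2,3)=. (4,3)=O -> step gives (1,0)='O' but target has '.' -> reject
  (0,1)=. (2,1)=O (2,3)=O (4,3)=. -> step gives (0,0)='.' but target has 'O' -> reject
  (0,1)=. (2,1)=O (2,3)=O (4,3)=O -> step gives (1,1)='O' but target has '.' -> reject
  (0,1)=O (2,1)=. (2,3)=. (4,3)=. -> step gives (0,3)='.' but target has 'O' -> reject
  (0,1)=O (2,1)=. (2,3)=. (4,3)=O -> step gives (0,2)='.' but target has 'O' -> reject
  (0,1)=O (2,1)=. (2,3)=O (4,3)=. -> step gives (0,3)='.' but target has 'O' -> reject
  (0,1)=O (2,1)=. (2,3)=O (4,3)=O -> step gives (0,2)='.' but target has 'O' -> reject
  (0,1)=O (2,1)=O (2,3)=. (4,3)=. -> step gives (0,3)='.' but target has 'O' -> reject
  (0,1)=O (2,1)=O (2,3)=. (4,3)=O -> step gives (0,2)='.' but target has 'O' -> reject
  (0,1)=O (2,1)=O (2,3)=O (4,3)=. -> step gives (0,3)='.' but target has 'O' -> reject
  (0,1)=O (2,1)=O (2,3)=O (4,3)=O -> step gives (0,2)='.' but target has 'O' -> reject
Unique solution: (0,1)=dead, (2,1)=dead, (2,3)=dead, (4,3)=live.
Check: live-neighbor counts of every cell in the completed generation 0:
2333
2111
1221
1223
2323
Applying B3/S23 to generation 0 with these counts gives:
OOOO
....
....
..OO
.OOO
which matches the target exactly.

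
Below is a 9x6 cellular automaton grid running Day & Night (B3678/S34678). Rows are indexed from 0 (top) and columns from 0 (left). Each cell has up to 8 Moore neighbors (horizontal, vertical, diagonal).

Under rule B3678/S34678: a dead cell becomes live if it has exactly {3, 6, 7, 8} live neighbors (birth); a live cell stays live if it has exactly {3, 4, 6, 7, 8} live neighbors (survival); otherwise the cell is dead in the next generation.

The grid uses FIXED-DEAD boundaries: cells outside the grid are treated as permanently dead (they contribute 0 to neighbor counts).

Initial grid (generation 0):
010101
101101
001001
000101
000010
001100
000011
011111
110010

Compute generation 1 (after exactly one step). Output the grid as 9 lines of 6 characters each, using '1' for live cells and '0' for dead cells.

Answer: 000000
001100
011000
000000
001010
000101
010101
111101
010011

Derivation:
Simulating step by step:
Generation 0 (given above): 24 live cells
Generation 1: 19 live cells
(generation 1 grid is the final answer)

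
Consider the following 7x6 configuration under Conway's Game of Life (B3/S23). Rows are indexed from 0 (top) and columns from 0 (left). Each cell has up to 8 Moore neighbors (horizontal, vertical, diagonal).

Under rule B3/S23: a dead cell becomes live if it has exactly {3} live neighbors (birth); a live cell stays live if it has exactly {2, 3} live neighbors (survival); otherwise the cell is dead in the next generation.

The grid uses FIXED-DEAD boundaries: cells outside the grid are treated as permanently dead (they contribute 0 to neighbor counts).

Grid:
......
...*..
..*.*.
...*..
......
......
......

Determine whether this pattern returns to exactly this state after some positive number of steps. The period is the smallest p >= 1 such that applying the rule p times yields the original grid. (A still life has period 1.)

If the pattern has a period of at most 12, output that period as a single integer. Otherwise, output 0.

Answer: 1

Derivation:
Simulating and comparing each generation to the original:
Gen 0 (original, given above): 4 live cells
Gen 1: 4 live cells, MATCHES original -> period = 1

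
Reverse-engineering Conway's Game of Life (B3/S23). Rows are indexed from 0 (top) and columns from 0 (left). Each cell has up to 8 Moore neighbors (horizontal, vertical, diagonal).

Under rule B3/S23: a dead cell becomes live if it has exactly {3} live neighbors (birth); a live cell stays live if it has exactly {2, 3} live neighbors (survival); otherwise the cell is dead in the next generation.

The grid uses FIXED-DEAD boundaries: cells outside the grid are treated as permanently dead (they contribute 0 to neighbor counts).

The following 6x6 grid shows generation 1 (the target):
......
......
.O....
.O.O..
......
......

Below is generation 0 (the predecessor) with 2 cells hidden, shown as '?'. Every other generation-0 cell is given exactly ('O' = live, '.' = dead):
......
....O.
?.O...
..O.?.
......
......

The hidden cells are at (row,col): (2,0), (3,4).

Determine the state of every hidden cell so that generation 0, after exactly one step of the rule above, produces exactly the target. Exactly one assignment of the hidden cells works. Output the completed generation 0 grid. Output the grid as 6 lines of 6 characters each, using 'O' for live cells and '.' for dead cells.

Answer: ......
....O.
O.O...
..O.O.
......
......

Derivation:
Hidden generation-0 cells (in order): (2,0), (3,4).
A hidden cell only influences target cells in its own 3x3 neighborhood. Try each of the 2^2 = 4 assignments, step the completed generation 0 forward once under B3/S23, and compare with the target:
  (2,0)=. (3,4)=. -> step gives (2,1)='.' but target has 'O' -> reject
  (2,0)=. (3,4)=O -> step gives (2,1)='.' but target has 'O' -> reject
  (2,0)=O (3,4)=. -> step gives (2,3)='O' but target has '.' -> reject
  (2,0)=O (3,4)=O -> step reproduces the target at every cell -> ACCEPT
Unique solution: (2,0)=live, (3,4)=live.
Check: live-neighbor counts of every cell in the completed generation 0:
000111
121201
031422
131301
011211
000000
Applying B3/S23 to generation 0 with these counts gives:
......
......
.O....
.O.O..
......
......
which matches the target exactly.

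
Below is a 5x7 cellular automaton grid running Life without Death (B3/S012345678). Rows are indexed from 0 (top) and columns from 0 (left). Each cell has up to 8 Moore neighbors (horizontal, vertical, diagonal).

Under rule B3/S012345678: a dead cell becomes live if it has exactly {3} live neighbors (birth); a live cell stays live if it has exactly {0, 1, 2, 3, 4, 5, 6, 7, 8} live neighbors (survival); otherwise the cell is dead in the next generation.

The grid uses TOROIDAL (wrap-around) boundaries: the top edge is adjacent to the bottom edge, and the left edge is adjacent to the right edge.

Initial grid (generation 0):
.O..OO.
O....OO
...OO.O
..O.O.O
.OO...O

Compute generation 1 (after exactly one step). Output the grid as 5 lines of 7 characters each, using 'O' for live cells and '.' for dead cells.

Simulating step by step:
Generation 0 (given above): 15 live cells
Generation 1: 19 live cells
(generation 1 grid is the final answer)

Answer: .OO.OO.
O..O.OO
...OO.O
.OO.O.O
.OO.O.O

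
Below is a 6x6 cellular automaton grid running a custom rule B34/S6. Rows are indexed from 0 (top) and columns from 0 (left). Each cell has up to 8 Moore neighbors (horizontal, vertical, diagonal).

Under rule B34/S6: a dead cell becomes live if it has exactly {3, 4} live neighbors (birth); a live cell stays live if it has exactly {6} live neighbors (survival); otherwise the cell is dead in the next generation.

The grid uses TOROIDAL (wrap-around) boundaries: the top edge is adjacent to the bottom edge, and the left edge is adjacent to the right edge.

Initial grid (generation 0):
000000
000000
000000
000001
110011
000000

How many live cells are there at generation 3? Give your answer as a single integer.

Answer: 0

Derivation:
Simulating step by step:
Generation 0 (given above): 5 live cells
Generation 1: 4 live cells
000000
000000
000000
100010
000000
100001
Generation 2: 2 live cells
000000
000000
000000
000000
100001
000000
Generation 3: 0 live cells
000000
000000
000000
000000
000000
000000
Population at generation 3: 0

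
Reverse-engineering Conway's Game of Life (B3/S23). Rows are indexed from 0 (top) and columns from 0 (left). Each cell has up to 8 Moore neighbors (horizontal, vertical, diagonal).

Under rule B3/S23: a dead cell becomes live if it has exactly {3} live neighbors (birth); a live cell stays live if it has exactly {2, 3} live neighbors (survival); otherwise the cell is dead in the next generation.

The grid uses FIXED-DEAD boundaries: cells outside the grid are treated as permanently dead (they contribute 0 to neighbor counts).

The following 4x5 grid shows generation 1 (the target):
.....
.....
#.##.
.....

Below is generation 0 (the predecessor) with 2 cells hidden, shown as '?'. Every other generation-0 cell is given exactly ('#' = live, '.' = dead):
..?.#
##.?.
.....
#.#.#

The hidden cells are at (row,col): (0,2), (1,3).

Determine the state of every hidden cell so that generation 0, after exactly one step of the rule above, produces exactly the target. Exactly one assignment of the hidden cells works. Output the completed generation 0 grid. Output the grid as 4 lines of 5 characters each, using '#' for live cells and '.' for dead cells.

Answer: ....#
##.#.
.....
#.#.#

Derivation:
Hidden generation-0 cells (in order): (0,2), (1,3).
A hidden cell only influences target cells in its own 3x3 neighborhood. Try each of the 2^2 = 4 assignments, step the completed generation 0 forward once under B3/S23, and compare with the target:
  (0,2)=. (1,3)=. -> step gives (2,2)='.' but target has '#' -> reject
  (0,2)=. (1,3)=# -> step reproduces the target at every cell -> ACCEPT
  (0,2)=# (1,3)=. -> step gives (0,1)='#' but target has '.' -> reject
  (0,2)=# (1,3)=# -> step gives (0,1)='#' but target has '.' -> reject
Unique solution: (0,2)=dead, (1,3)=live.
Check: live-neighbor counts of every cell in the completed generation 0:
22221
11212
34332
02020
Applying B3/S23 to generation 0 with these counts gives:
.....
.....
#.##.
.....
which matches the target exactly.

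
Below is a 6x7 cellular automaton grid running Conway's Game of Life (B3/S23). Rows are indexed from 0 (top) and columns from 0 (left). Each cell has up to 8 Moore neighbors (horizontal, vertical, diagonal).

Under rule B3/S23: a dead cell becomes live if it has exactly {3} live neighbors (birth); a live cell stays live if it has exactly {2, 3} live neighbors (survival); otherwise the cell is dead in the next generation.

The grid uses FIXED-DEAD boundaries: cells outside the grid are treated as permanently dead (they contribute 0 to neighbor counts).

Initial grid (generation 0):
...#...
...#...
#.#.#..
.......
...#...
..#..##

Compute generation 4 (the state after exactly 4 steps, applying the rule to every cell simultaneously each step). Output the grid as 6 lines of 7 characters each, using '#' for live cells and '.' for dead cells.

Simulating step by step:
Generation 0 (given above): 9 live cells
Generation 1: 5 live cells
.......
..###..
...#...
...#...
.......
.......
Generation 2: 4 live cells
...#...
..###..
.......
.......
.......
.......
Generation 3: 7 live cells
..###..
..###..
...#...
.......
.......
.......
Generation 4: 5 live cells
(generation 4 grid is the final answer)

Answer: ..#.#..
.......
..###..
.......
.......
.......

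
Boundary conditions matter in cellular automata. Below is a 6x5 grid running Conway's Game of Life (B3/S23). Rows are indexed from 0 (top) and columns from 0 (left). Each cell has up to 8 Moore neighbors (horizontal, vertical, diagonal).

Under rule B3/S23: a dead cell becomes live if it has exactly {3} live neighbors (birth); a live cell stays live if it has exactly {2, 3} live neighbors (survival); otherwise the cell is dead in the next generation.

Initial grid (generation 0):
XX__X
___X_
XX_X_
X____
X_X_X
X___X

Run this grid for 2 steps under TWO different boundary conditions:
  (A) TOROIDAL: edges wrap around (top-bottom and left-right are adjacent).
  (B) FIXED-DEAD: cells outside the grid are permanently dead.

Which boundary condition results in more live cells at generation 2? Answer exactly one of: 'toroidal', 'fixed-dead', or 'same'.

Under TOROIDAL boundary, generation 2:
__X__
X__XX
_X__X
___XX
__XX_
__X__
Population = 11

Under FIXED-DEAD boundary, generation 2:
_____
_XXX_
X___X
X__X_
X__XX
__X__
Population = 11

Comparison: toroidal=11, fixed-dead=11 -> same

Answer: same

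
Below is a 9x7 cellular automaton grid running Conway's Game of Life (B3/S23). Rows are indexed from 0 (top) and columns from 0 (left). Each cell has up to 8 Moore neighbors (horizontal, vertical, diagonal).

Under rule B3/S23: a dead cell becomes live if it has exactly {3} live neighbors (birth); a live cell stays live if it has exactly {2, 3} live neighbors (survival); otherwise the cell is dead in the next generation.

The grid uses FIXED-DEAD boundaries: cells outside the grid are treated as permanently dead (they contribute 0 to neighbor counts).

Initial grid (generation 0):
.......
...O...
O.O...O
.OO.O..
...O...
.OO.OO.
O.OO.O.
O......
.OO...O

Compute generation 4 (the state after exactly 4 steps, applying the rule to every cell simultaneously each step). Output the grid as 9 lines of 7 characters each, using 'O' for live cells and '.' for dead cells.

Answer: .......
.......
.OO....
O..O...
OO.....
OO.....
O.OOO..
.OOOO..
..OO...

Derivation:
Simulating step by step:
Generation 0 (given above): 20 live cells
Generation 1: 13 live cells
.......
.......
..O....
.OO....
.....O.
.O...O.
O.OO.O.
O..O...
.O.....
Generation 2: 16 live cells
.......
.......
.OO....
.OO....
.OO....
.OO..OO
O.OO...
O..OO..
.......
Generation 3: 13 live cells
.......
.......
.OO....
O..O...
O..O...
O......
O....O.
.OOOO..
.......
Generation 4: 18 live cells
(generation 4 grid is the final answer)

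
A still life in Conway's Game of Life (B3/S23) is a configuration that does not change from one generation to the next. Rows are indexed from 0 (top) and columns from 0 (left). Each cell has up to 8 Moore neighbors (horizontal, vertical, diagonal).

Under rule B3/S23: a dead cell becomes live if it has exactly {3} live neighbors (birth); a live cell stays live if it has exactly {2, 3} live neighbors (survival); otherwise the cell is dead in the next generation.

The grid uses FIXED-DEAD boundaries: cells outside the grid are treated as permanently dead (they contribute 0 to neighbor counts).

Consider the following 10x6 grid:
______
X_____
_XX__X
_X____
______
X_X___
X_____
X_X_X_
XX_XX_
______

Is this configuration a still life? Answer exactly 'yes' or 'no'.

Compute generation 1 and compare to generation 0 (given above):
Generation 1:
______
_X____
XXX___
_XX___
_X____
_X____
X__X__
X_X_X_
XXXXX_
______
Cell (1,0) differs: gen0=1 vs gen1=0 -> NOT a still life.

Answer: no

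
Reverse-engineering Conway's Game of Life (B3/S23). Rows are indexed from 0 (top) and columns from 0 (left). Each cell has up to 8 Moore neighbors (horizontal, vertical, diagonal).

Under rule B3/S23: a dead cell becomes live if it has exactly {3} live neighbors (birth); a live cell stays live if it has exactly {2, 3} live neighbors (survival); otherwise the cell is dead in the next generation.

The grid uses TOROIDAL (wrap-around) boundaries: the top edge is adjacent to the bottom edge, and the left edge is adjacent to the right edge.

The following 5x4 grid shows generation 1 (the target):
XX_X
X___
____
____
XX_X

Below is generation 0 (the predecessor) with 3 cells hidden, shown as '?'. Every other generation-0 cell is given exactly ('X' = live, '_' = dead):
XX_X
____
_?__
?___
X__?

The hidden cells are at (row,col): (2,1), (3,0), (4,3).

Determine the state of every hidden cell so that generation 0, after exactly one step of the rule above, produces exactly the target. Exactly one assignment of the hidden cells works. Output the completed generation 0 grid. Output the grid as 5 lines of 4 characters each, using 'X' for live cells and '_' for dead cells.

Hidden generation-0 cells (in order): (2,1), (3,0), (4,3).
A hidden cell only influences target cells in its own 3x3 neighborhood. Try each of the 2^3 = 8 assignments, step the completed generation 0 forward once under B3/S23, and compare with the target:
  (2,1)=_ (3,0)=_ (4,3)=_ -> step reproduces the target at every cell -> ACCEPT
  (2,1)=_ (3,0)=_ (4,3)=X -> step gives (0,0)='_' but target has 'X' -> reject
  (2,1)=_ (3,0)=X (4,3)=_ -> step gives (4,0)='_' but target has 'X' -> reject
  (2,1)=_ (3,0)=X (4,3)=X -> step gives (0,0)='_' but target has 'X' -> reject
  (2,1)=X (3,0)=_ (4,3)=_ -> step gives (1,0)='_' but target has 'X' -> reject
  (2,1)=X (3,0)=_ (4,3)=X -> step gives (0,0)='_' but target has 'X' -> reject
  (2,1)=X (3,0)=X (4,3)=_ -> step gives (1,0)='_' but target has 'X' -> reject
  (2,1)=X (3,0)=X (4,3)=X -> step gives (0,0)='_' but target has 'X' -> reject
Unique solution: (2,1)=dead, (3,0)=dead, (4,3)=dead.
Check: live-neighbor counts of every cell in the completed generation 0:
3222
3222
0000
1101
3323
Applying B3/S23 to generation 0 with these counts gives:
XX_X
X___
____
____
XX_X
which matches the target exactly.

Answer: XX_X
____
____
____
X___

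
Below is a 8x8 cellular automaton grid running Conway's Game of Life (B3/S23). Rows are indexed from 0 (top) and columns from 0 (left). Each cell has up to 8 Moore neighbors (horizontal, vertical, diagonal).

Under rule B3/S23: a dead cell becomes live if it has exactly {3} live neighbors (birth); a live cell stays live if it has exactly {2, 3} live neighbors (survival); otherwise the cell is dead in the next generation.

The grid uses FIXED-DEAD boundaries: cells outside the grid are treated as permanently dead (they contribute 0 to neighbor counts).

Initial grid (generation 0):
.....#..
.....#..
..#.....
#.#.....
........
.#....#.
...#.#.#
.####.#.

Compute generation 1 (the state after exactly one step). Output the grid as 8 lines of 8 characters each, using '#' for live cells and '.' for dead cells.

Simulating step by step:
Generation 0 (given above): 15 live cells
Generation 1: 13 live cells
(generation 1 grid is the final answer)

Answer: ........
........
.#......
.#......
.#......
......#.
.#.#.#.#
..#####.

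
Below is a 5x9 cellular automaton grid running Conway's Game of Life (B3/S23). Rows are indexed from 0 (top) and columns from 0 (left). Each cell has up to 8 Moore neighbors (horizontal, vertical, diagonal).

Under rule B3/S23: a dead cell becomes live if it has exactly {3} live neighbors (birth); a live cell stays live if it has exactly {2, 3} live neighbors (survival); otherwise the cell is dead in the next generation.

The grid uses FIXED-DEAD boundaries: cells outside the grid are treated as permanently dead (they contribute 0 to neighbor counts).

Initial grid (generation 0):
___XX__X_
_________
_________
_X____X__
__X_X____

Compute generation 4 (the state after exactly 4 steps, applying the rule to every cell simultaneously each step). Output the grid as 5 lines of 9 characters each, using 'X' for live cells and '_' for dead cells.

Answer: _________
_________
_________
_________
_________

Derivation:
Simulating step by step:
Generation 0 (given above): 7 live cells
Generation 1: 0 live cells
_________
_________
_________
_________
_________
Generation 2: 0 live cells
_________
_________
_________
_________
_________
Generation 3: 0 live cells
_________
_________
_________
_________
_________
Generation 4: 0 live cells
(generation 4 grid is the final answer)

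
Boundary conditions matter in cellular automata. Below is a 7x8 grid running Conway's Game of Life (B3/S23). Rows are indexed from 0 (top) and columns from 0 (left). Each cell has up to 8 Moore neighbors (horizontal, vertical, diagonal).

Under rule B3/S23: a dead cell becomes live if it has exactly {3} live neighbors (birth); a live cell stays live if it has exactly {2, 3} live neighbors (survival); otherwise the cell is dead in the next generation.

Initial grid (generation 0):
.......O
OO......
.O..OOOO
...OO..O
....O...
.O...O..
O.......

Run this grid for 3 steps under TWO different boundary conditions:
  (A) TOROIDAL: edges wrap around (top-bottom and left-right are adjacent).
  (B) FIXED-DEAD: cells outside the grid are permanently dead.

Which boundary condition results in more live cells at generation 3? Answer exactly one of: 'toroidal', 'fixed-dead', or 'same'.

Answer: toroidal

Derivation:
Under TOROIDAL boundary, generation 3:
.OO.....
.O......
.O.....O
.O.O..OO
O..OO...
...OO...
........
Population = 14

Under FIXED-DEAD boundary, generation 3:
........
........
OOO....O
..OO..O.
...OO...
...OO...
........
Population = 11

Comparison: toroidal=14, fixed-dead=11 -> toroidal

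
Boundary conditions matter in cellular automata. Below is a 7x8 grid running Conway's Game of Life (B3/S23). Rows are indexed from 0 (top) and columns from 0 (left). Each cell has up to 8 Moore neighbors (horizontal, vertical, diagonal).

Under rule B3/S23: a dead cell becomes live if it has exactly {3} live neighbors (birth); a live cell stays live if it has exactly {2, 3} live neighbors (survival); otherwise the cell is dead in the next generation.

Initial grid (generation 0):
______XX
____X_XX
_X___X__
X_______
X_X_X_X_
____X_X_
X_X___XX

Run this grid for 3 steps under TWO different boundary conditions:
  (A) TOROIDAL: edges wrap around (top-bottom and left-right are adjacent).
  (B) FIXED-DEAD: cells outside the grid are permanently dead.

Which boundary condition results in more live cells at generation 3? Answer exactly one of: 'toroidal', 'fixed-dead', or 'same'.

Under TOROIDAL boundary, generation 3:
X______X
XX_____X
XX__XX__
XXX_XXX_
_XX__XXX
_X____XX
_X____X_
Population = 25

Under FIXED-DEAD boundary, generation 3:
______XX
_____X_X
____X__X
____X_X_
____X__X
_____X_X
_____X_X
Population = 14

Comparison: toroidal=25, fixed-dead=14 -> toroidal

Answer: toroidal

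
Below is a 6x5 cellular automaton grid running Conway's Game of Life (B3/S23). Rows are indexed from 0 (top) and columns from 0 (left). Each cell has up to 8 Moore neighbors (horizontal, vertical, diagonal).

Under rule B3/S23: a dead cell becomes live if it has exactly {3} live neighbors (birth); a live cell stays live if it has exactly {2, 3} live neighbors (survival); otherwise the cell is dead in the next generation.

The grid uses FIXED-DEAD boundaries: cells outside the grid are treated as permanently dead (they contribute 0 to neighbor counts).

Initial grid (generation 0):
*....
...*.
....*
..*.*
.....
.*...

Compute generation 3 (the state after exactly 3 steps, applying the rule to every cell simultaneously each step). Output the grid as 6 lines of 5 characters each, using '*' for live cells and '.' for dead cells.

Answer: .....
.....
.....
.....
.....
.....

Derivation:
Simulating step by step:
Generation 0 (given above): 6 live cells
Generation 1: 2 live cells
.....
.....
....*
...*.
.....
.....
Generation 2: 0 live cells
.....
.....
.....
.....
.....
.....
Generation 3: 0 live cells
(generation 3 grid is the final answer)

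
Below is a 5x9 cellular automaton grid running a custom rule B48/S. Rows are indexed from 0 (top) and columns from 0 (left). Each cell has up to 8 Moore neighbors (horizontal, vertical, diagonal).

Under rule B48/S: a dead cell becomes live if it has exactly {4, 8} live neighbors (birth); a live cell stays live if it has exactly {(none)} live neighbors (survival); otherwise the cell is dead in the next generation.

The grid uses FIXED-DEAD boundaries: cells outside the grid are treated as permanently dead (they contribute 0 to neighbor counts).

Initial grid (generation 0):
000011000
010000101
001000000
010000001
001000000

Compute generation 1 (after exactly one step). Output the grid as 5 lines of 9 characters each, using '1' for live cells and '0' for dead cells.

Simulating step by step:
Generation 0 (given above): 9 live cells
Generation 1: 0 live cells
(generation 1 grid is the final answer)

Answer: 000000000
000000000
000000000
000000000
000000000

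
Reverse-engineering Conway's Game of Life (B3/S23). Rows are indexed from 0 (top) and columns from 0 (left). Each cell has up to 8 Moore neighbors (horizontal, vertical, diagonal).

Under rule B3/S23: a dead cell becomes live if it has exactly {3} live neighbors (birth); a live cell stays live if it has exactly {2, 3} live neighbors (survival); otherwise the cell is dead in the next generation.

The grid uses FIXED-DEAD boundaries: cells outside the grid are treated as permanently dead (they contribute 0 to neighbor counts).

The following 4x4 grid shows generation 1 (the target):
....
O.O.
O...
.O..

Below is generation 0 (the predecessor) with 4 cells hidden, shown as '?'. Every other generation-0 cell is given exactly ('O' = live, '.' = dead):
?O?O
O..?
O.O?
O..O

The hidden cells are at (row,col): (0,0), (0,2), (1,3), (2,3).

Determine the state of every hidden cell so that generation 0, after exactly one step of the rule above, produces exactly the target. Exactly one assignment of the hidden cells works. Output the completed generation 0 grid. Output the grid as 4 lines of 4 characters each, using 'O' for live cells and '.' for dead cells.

Answer: .O.O
O...
O.O.
O..O

Derivation:
Hidden generation-0 cells (in order): (0,0), (0,2), (1,3), (2,3).
A hidden cell only influences target cells in its own 3x3 neighborhood. Try each of the 2^4 = 16 assignments, step the completed generation 0 forward once under B3/S23, and compare with the target:
  (0,0)=. (0,2)=. (1,3)=. (2,3)=. -> step reproduces the target at every cell -> ACCEPT
  (0,0)=. (0,2)=. (1,3)=. (2,3)=O -> step gives (1,2)='.' but target has 'O' -> reject
  (0,0)=. (0,2)=. (1,3)=O (2,3)=. -> step gives (0,2)='O' but target has '.' -> reject
  (0,0)=. (0,2)=. (1,3)=O (2,3)=O -> step gives (0,2)='O' but target has '.' -> reject
  (0,0)=. (0,2)=O (1,3)=. (2,3)=. -> step gives (0,1)='O' but target has '.' -> reject
  (0,0)=. (0,2)=O (1,3)=. (2,3)=O -> step gives (0,1)='O' but target has '.' -> reject
  (0,0)=. (0,2)=O (1,3)=O (2,3)=. -> step gives (0,1)='O' but target has '.' -> reject
  (0,0)=. (0,2)=O (1,3)=O (2,3)=O -> step gives (0,1)='O' but target has '.' -> reject
  (0,0)=O (0,2)=. (1,3)=. (2,3)=. -> step gives (0,0)='O' but target has '.' -> reject
  (0,0)=O (0,2)=. (1,3)=. (2,3)=O -> step gives (0,0)='O' but target has '.' -> reject
  (0,0)=O (0,2)=. (1,3)=O (2,3)=. -> step gives (0,0)='O' but target has '.' -> reject
  (0,0)=O (0,2)=. (1,3)=O (2,3)=O -> step gives (0,0)='O' but target has '.' -> reject
  (0,0)=O (0,2)=O (1,3)=. (2,3)=. -> step gives (0,0)='O' but target has '.' -> reject
  (0,0)=O (0,2)=O (1,3)=. (2,3)=O -> step gives (0,0)='O' but target has '.' -> reject
  (0,0)=O (0,2)=O (1,3)=O (2,3)=. -> step gives (0,0)='O' but target has '.' -> reject
  (0,0)=O (0,2)=O (1,3)=O (2,3)=O -> step gives (0,0)='O' but target has '.' -> reject
Unique solution: (0,0)=dead, (0,2)=dead, (1,3)=dead, (2,3)=dead.
Check: live-neighbor counts of every cell in the completed generation 0:
2120
2432
2412
1321
Applying B3/S23 to generation 0 with these counts gives:
....
O.O.
O...
.O..
which matches the target exactly.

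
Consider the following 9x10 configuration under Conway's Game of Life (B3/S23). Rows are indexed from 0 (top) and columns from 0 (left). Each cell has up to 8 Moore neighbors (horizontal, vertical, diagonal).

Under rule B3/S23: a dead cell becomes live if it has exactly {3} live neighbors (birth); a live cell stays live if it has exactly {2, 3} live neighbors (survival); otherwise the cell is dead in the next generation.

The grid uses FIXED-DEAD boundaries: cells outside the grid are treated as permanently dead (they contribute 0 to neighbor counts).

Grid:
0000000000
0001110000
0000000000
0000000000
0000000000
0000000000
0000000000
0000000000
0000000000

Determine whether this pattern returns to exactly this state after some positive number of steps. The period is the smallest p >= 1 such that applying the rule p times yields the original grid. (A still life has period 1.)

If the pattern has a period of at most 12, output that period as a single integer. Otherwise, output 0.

Simulating and comparing each generation to the original:
Gen 0 (original, given above): 3 live cells
Gen 1: 3 live cells, differs from original
Gen 2: 3 live cells, MATCHES original -> period = 2

Answer: 2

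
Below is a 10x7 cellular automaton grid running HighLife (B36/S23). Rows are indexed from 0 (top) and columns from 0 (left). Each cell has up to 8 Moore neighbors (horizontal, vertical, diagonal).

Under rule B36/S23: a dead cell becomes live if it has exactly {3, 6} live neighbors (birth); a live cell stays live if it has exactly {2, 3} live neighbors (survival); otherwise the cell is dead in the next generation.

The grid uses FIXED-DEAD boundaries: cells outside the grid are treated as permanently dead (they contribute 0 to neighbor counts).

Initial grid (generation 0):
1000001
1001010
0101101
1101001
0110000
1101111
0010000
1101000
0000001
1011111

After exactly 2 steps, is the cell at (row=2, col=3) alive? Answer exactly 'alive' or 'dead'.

Simulating step by step:
Generation 0 (given above): 32 live cells
Generation 1: 28 live cells
0000000
1111011
0101001
1011110
0000001
1001110
0000010
0110000
1000001
0001111
Generation 2: 36 live cells
0110000
1101111
0000101
0111111
0110101
0000111
0111010
0100000
0111101
0000111

Cell (2,3) at generation 2: 0 -> dead

Answer: dead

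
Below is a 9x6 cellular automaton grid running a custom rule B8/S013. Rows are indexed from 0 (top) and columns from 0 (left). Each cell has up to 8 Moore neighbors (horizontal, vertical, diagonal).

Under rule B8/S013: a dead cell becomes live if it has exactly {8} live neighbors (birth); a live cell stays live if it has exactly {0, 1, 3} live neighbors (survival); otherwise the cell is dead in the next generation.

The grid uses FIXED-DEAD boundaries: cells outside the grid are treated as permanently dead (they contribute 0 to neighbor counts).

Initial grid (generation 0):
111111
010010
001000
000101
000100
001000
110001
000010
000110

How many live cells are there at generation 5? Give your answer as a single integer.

Simulating step by step:
Generation 0 (given above): 19 live cells
Generation 1: 9 live cells
011110
000010
000000
000001
000000
000000
100001
000010
000000
Generation 2: 6 live cells
010100
000000
000000
000001
000000
000000
100001
000010
000000
Generation 3: 6 live cells
010100
000000
000000
000001
000000
000000
100001
000010
000000
Generation 4: 6 live cells
010100
000000
000000
000001
000000
000000
100001
000010
000000
Generation 5: 6 live cells
010100
000000
000000
000001
000000
000000
100001
000010
000000
Population at generation 5: 6

Answer: 6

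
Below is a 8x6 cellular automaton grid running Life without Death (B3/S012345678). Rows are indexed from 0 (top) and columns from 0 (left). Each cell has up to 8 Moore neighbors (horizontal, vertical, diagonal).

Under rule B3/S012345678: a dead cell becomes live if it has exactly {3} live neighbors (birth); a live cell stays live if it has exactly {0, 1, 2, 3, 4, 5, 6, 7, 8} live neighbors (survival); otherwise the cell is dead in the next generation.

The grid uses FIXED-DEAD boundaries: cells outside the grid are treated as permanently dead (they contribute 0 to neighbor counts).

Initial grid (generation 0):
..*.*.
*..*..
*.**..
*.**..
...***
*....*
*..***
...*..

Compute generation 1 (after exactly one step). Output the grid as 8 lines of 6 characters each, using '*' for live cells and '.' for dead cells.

Answer: ..***.
*..**.
*.***.
*.**..
.*****
*....*
*..***
...*..

Derivation:
Simulating step by step:
Generation 0 (given above): 20 live cells
Generation 1: 25 live cells
(generation 1 grid is the final answer)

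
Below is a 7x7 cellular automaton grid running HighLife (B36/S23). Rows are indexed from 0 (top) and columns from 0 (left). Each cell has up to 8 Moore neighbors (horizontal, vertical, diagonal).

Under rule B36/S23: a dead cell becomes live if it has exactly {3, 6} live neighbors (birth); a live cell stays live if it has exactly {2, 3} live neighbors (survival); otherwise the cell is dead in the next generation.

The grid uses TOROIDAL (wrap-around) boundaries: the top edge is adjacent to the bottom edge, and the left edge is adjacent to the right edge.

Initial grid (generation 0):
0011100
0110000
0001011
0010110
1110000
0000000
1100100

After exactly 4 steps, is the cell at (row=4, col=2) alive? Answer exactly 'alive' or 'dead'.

Answer: dead

Derivation:
Simulating step by step:
Generation 0 (given above): 17 live cells
Generation 1: 19 live cells
1000100
0100010
0101011
1010110
0111000
0010000
0110100
Generation 2: 15 live cells
1011110
0110010
0101000
1000010
0000100
0000000
0110000
Generation 3: 16 live cells
1100111
1000011
1100101
0000100
0000000
0000000
0110100
Generation 4: 12 live cells
0011100
0000000
0100100
1000010
0000000
0000000
0111101

Cell (4,2) at generation 4: 0 -> dead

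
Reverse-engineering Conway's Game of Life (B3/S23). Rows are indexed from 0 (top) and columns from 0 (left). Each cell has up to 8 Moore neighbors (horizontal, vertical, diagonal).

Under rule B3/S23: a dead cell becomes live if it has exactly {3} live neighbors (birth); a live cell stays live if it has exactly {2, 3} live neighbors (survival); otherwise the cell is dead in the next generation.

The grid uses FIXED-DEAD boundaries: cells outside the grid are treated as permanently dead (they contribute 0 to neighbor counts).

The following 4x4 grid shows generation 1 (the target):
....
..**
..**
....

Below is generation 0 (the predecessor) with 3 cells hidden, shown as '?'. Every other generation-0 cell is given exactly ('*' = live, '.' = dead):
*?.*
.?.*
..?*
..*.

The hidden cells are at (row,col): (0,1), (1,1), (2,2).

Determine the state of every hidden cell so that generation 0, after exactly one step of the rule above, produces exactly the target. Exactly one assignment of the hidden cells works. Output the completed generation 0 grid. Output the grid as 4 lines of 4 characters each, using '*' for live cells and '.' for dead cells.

Hidden generation-0 cells (in order): (0,1), (1,1), (2,2).
A hidden cell only influences target cells in its own 3x3 neighborhood. Try each of the 2^3 = 8 assignments, step the completed generation 0 forward once under B3/S23, and compare with the target:
  (0,1)=. (1,1)=. (2,2)=. -> step reproduces the target at every cell -> ACCEPT
  (0,1)=. (1,1)=. (2,2)=* -> step gives (1,2)='.' but target has '*' -> reject
  (0,1)=. (1,1)=* (2,2)=. -> step gives (0,2)='*' but target has '.' -> reject
  (0,1)=. (1,1)=* (2,2)=* -> step gives (0,2)='*' but target has '.' -> reject
  (0,1)=* (1,1)=. (2,2)=. -> step gives (0,2)='*' but target has '.' -> reject
  (0,1)=* (1,1)=. (2,2)=* -> step gives (0,2)='*' but target has '.' -> reject
  (0,1)=* (1,1)=* (2,2)=. -> step gives (0,0)='*' but target has '.' -> reject
  (0,1)=* (1,1)=* (2,2)=* -> step gives (0,0)='*' but target has '.' -> reject
Unique solution: (0,1)=dead, (1,1)=dead, (2,2)=dead.
Check: live-neighbor counts of every cell in the completed generation 0:
0121
1132
0132
0112
Applying B3/S23 to generation 0 with these counts gives:
....
..**
..**
....
which matches the target exactly.

Answer: *..*
...*
...*
..*.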